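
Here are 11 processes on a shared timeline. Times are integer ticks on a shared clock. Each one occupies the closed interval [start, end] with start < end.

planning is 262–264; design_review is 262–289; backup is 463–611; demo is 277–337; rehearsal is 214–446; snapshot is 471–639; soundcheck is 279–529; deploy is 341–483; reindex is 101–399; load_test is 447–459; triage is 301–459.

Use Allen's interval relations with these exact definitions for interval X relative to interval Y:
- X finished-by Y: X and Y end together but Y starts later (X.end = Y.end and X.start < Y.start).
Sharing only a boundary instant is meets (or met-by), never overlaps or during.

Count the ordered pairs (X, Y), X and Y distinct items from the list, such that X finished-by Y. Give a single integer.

1

Checking all 110 ordered pairs for relation 'finished-by'; matching pairs in alphabetical order:
(triage, load_test): triage finished-by load_test ✓
Count: 1.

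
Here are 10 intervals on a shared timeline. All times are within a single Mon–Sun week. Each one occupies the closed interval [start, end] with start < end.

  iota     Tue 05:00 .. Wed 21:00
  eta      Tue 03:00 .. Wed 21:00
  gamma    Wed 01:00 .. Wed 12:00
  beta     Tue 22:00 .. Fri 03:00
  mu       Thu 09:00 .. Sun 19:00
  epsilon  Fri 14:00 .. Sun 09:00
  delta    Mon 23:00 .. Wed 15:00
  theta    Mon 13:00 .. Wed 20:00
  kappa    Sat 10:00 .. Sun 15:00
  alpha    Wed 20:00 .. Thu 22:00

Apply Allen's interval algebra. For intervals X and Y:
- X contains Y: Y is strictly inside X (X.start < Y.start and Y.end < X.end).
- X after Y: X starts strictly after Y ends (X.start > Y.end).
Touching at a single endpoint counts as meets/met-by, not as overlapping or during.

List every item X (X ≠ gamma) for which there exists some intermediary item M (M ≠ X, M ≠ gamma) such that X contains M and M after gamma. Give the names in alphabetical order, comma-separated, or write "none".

Target gamma = [Wed 01:00, Wed 12:00].
Intermediaries M with M after gamma: alpha, epsilon, kappa, mu.
Via alpha — items with X contains alpha: beta.
Via epsilon — items with X contains epsilon: mu.
Via kappa — items with X contains kappa: mu.
Via mu — items with X contains mu: none.
Union: beta, mu.

beta, mu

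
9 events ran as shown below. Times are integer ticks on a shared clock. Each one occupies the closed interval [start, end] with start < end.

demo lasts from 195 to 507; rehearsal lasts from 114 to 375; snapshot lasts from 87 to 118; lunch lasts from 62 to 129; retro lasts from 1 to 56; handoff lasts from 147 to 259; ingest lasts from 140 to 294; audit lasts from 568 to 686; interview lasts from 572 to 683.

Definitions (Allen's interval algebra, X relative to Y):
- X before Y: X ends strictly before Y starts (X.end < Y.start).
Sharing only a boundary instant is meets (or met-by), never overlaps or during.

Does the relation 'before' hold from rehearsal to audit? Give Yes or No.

Yes

rehearsal = [114, 375], audit = [568, 686].
Actual relation of rehearsal to audit: before.
Asked whether 'before' holds → Yes.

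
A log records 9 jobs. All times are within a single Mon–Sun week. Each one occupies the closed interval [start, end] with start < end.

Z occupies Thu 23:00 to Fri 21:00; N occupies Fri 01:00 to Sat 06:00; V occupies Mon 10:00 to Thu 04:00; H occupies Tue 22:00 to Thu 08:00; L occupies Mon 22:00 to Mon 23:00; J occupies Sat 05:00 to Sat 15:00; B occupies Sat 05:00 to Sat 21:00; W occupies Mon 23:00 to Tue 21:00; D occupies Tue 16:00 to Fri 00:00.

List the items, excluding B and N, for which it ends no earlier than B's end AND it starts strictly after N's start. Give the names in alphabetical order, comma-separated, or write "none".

Conditions: its end is no earlier than B's end (X.end >= Sat 21:00) AND its start is strictly after N's start (X.start > Fri 01:00).
D: end Fri 00:00 >= Sat 21:00? ✗; start Tue 16:00 > Fri 01:00? ✗ → no.
H: end Thu 08:00 >= Sat 21:00? ✗; start Tue 22:00 > Fri 01:00? ✗ → no.
J: end Sat 15:00 >= Sat 21:00? ✗; start Sat 05:00 > Fri 01:00? ✓ → no.
L: end Mon 23:00 >= Sat 21:00? ✗; start Mon 22:00 > Fri 01:00? ✗ → no.
V: end Thu 04:00 >= Sat 21:00? ✗; start Mon 10:00 > Fri 01:00? ✗ → no.
W: end Tue 21:00 >= Sat 21:00? ✗; start Mon 23:00 > Fri 01:00? ✗ → no.
Z: end Fri 21:00 >= Sat 21:00? ✗; start Thu 23:00 > Fri 01:00? ✗ → no.
Result: none.

none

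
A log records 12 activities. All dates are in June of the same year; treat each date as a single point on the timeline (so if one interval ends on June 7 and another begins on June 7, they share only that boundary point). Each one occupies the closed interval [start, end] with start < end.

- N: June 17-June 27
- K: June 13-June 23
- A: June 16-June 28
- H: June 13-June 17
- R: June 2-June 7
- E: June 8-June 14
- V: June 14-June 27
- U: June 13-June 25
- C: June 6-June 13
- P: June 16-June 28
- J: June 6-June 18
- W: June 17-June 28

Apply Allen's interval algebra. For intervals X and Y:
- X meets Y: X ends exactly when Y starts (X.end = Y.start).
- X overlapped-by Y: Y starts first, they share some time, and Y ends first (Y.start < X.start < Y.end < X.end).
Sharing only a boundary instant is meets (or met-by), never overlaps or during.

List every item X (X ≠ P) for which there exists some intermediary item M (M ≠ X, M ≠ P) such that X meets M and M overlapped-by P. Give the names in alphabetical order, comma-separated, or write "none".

none

Target P = [June 16, June 28].
Intermediaries M with M overlapped-by P: none.
Union: none.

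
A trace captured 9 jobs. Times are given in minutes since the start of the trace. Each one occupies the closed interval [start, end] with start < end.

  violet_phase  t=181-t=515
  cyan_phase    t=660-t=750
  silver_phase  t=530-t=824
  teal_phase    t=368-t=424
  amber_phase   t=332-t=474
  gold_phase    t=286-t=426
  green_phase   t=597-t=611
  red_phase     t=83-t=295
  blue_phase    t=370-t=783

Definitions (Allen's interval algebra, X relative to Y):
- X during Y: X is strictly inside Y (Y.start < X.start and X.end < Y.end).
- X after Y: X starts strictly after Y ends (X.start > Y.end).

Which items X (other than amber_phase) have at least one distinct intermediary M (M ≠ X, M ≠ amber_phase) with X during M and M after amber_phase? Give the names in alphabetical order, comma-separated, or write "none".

Target amber_phase = [t=332, t=474].
Intermediaries M with M after amber_phase: cyan_phase, green_phase, silver_phase.
Via cyan_phase — items with X during cyan_phase: none.
Via green_phase — items with X during green_phase: none.
Via silver_phase — items with X during silver_phase: cyan_phase, green_phase.
Union: cyan_phase, green_phase.

cyan_phase, green_phase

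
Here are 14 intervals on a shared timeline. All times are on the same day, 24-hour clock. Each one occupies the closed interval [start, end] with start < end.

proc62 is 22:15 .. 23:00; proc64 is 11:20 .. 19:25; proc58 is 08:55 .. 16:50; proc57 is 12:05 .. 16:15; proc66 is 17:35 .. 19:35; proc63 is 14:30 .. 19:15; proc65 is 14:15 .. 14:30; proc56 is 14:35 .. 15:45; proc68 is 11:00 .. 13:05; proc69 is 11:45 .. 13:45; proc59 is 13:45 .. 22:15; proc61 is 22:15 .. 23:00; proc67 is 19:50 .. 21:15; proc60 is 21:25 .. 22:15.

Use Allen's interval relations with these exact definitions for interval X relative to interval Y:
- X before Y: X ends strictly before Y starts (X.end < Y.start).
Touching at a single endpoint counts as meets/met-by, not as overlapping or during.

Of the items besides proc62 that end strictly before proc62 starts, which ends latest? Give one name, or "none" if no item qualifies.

proc67

Target proc62 = [22:15, 23:00].
proc56 [14:35, 15:45] → before → candidate.
proc57 [12:05, 16:15] → before → candidate.
proc58 [08:55, 16:50] → before → candidate.
proc59 [13:45, 22:15] → meets → excluded.
proc60 [21:25, 22:15] → meets → excluded.
proc61 [22:15, 23:00] → equals → excluded.
proc63 [14:30, 19:15] → before → candidate.
proc64 [11:20, 19:25] → before → candidate.
proc65 [14:15, 14:30] → before → candidate.
proc66 [17:35, 19:35] → before → candidate.
proc67 [19:50, 21:15] → before → candidate.
proc68 [11:00, 13:05] → before → candidate.
proc69 [11:45, 13:45] → before → candidate.
Among candidates, latest end is 21:15 → proc67.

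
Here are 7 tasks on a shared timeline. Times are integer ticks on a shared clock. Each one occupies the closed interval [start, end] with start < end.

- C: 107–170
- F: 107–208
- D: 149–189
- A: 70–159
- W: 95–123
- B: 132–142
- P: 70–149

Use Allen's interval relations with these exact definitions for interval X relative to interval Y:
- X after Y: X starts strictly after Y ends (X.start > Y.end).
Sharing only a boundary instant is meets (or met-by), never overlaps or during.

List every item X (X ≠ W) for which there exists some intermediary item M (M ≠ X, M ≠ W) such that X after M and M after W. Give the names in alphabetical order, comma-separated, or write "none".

D

Target W = [95, 123].
Intermediaries M with M after W: B, D.
Via B — items with X after B: D.
Via D — items with X after D: none.
Union: D.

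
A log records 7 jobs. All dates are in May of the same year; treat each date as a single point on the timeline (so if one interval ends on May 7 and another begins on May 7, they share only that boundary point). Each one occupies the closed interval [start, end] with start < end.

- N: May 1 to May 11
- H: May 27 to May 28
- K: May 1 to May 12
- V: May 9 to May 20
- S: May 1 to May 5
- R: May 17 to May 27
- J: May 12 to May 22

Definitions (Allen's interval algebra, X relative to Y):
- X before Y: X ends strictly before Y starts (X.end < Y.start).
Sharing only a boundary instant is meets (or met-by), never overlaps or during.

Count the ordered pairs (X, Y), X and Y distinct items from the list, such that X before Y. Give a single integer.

11

Checking all 42 ordered pairs for relation 'before'; matching pairs in alphabetical order:
(J, H): J before H ✓
(K, H): K before H ✓
(K, R): K before R ✓
(N, H): N before H ✓
(N, J): N before J ✓
(N, R): N before R ✓
(S, H): S before H ✓
(S, J): S before J ✓
(S, R): S before R ✓
(S, V): S before V ✓
(V, H): V before H ✓
Count: 11.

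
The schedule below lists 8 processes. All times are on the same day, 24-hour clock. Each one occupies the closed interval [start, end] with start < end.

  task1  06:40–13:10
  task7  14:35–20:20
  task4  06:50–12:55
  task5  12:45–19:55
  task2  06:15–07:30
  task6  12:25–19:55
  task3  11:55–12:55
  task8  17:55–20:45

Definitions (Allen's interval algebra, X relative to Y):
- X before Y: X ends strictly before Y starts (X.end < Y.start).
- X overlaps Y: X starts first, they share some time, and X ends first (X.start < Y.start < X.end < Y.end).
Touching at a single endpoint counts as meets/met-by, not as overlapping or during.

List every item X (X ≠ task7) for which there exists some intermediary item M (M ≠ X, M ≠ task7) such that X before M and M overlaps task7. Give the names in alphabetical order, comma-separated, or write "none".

task2

Target task7 = [14:35, 20:20].
Intermediaries M with M overlaps task7: task5, task6.
Via task5 — items with X before task5: task2.
Via task6 — items with X before task6: task2.
Union: task2.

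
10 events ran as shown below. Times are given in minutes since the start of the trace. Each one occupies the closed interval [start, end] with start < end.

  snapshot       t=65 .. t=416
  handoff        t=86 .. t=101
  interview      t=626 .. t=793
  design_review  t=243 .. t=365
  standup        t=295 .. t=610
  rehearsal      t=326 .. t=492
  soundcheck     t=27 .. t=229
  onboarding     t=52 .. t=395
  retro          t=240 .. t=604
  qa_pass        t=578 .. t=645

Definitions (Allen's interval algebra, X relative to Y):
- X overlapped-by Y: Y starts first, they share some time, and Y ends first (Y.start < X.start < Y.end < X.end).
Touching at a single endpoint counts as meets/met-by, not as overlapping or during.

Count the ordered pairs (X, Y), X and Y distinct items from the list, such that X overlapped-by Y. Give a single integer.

15

Checking all 90 ordered pairs for relation 'overlapped-by'; matching pairs in alphabetical order:
(interview, qa_pass): interview overlapped-by qa_pass ✓
(onboarding, soundcheck): onboarding overlapped-by soundcheck ✓
(qa_pass, retro): qa_pass overlapped-by retro ✓
(qa_pass, standup): qa_pass overlapped-by standup ✓
(rehearsal, design_review): rehearsal overlapped-by design_review ✓
(rehearsal, onboarding): rehearsal overlapped-by onboarding ✓
(rehearsal, snapshot): rehearsal overlapped-by snapshot ✓
(retro, onboarding): retro overlapped-by onboarding ✓
(retro, snapshot): retro overlapped-by snapshot ✓
(snapshot, onboarding): snapshot overlapped-by onboarding ✓
(snapshot, soundcheck): snapshot overlapped-by soundcheck ✓
(standup, design_review): standup overlapped-by design_review ✓
(standup, onboarding): standup overlapped-by onboarding ✓
(standup, retro): standup overlapped-by retro ✓
(standup, snapshot): standup overlapped-by snapshot ✓
Count: 15.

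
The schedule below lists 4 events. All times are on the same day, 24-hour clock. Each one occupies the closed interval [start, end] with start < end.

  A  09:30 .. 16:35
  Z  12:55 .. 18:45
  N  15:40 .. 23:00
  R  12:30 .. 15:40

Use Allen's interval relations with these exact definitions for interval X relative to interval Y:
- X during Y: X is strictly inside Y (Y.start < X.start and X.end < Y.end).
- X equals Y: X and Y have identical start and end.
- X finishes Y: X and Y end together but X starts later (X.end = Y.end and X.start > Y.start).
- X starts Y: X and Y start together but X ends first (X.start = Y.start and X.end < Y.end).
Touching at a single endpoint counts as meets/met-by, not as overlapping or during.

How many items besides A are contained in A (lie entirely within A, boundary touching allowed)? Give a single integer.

Target A = [09:30, 16:35].
N [15:40, 23:00] → overlapped-by → no.
R [12:30, 15:40] → during → counts.
Z [12:55, 18:45] → overlapped-by → no.
Total: 1.

1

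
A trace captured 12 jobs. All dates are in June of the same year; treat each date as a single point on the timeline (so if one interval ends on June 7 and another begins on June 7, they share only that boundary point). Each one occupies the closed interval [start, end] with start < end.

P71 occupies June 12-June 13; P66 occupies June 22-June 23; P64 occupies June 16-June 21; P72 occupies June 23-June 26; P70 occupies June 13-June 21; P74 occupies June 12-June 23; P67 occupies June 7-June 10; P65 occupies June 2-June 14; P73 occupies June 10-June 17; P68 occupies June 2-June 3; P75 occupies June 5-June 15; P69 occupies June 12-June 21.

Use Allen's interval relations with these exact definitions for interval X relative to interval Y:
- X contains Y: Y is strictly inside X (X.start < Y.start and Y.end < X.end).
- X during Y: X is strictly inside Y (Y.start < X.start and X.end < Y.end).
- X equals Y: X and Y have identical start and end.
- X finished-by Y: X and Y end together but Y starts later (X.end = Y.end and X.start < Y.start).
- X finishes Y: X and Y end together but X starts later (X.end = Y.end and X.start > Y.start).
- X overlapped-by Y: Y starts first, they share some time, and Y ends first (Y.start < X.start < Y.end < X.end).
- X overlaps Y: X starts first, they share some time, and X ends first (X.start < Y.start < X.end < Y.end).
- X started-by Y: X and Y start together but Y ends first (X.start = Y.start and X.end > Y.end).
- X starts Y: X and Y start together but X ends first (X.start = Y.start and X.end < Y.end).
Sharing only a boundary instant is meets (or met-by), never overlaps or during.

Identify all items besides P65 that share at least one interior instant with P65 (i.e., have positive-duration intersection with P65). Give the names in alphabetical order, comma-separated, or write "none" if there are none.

Target P65 = [June 2, June 14].
P64 [June 16, June 21] → after → no.
P66 [June 22, June 23] → after → no.
P67 [June 7, June 10] → during → yes.
P68 [June 2, June 3] → starts → yes.
P69 [June 12, June 21] → overlapped-by → yes.
P70 [June 13, June 21] → overlapped-by → yes.
P71 [June 12, June 13] → during → yes.
P72 [June 23, June 26] → after → no.
P73 [June 10, June 17] → overlapped-by → yes.
P74 [June 12, June 23] → overlapped-by → yes.
P75 [June 5, June 15] → overlapped-by → yes.
Result: P67, P68, P69, P70, P71, P73, P74, P75.

P67, P68, P69, P70, P71, P73, P74, P75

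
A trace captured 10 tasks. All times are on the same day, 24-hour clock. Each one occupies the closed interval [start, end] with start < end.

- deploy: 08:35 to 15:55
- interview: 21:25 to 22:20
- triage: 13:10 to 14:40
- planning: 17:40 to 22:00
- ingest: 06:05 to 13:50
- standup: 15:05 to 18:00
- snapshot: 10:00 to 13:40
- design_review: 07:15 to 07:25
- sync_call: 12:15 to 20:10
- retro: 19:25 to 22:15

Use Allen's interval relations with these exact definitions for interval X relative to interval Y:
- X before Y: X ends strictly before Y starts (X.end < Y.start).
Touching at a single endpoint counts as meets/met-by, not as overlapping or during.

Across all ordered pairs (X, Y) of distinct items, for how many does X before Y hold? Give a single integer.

26

Checking all 90 ordered pairs for relation 'before'; matching pairs in alphabetical order:
(deploy, interview): deploy before interview ✓
(deploy, planning): deploy before planning ✓
(deploy, retro): deploy before retro ✓
(design_review, deploy): design_review before deploy ✓
(design_review, interview): design_review before interview ✓
(design_review, planning): design_review before planning ✓
(design_review, retro): design_review before retro ✓
(design_review, snapshot): design_review before snapshot ✓
(design_review, standup): design_review before standup ✓
(design_review, sync_call): design_review before sync_call ✓
(design_review, triage): design_review before triage ✓
(ingest, interview): ingest before interview ✓
(ingest, planning): ingest before planning ✓
(ingest, retro): ingest before retro ✓
(ingest, standup): ingest before standup ✓
(snapshot, interview): snapshot before interview ✓
(snapshot, planning): snapshot before planning ✓
(snapshot, retro): snapshot before retro ✓
(snapshot, standup): snapshot before standup ✓
(standup, interview): standup before interview ✓
(standup, retro): standup before retro ✓
(sync_call, interview): sync_call before interview ✓
(triage, interview): triage before interview ✓
(triage, planning): triage before planning ✓
... plus 2 further pairs not listed.
Count: 26.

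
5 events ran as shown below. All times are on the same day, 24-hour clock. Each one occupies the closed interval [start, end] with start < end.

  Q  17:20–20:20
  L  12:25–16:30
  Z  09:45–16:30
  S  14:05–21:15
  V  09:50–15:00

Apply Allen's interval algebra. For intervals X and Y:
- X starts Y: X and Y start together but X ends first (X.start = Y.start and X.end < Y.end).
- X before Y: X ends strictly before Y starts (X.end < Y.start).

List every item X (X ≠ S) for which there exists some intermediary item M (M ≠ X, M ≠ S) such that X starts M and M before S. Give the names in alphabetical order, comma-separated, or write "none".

Target S = [14:05, 21:15].
Intermediaries M with M before S: none.
Union: none.

none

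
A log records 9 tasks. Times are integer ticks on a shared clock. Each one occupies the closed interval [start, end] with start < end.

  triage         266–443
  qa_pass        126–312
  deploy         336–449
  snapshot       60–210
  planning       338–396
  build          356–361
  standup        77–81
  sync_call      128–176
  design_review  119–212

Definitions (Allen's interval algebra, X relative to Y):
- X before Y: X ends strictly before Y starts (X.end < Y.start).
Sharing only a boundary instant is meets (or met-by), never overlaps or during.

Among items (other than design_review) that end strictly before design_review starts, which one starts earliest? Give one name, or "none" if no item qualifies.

standup

Target design_review = [119, 212].
build [356, 361] → after → excluded.
deploy [336, 449] → after → excluded.
planning [338, 396] → after → excluded.
qa_pass [126, 312] → overlapped-by → excluded.
snapshot [60, 210] → overlaps → excluded.
standup [77, 81] → before → candidate.
sync_call [128, 176] → during → excluded.
triage [266, 443] → after → excluded.
Among candidates, earliest start is 77 → standup.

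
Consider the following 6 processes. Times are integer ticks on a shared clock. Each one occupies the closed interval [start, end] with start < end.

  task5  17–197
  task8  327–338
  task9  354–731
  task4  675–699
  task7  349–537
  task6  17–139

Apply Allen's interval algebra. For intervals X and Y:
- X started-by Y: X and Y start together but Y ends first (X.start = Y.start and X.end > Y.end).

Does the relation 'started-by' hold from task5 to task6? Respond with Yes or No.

task5 = [17, 197], task6 = [17, 139].
Actual relation of task5 to task6: started-by.
Asked whether 'started-by' holds → Yes.

Yes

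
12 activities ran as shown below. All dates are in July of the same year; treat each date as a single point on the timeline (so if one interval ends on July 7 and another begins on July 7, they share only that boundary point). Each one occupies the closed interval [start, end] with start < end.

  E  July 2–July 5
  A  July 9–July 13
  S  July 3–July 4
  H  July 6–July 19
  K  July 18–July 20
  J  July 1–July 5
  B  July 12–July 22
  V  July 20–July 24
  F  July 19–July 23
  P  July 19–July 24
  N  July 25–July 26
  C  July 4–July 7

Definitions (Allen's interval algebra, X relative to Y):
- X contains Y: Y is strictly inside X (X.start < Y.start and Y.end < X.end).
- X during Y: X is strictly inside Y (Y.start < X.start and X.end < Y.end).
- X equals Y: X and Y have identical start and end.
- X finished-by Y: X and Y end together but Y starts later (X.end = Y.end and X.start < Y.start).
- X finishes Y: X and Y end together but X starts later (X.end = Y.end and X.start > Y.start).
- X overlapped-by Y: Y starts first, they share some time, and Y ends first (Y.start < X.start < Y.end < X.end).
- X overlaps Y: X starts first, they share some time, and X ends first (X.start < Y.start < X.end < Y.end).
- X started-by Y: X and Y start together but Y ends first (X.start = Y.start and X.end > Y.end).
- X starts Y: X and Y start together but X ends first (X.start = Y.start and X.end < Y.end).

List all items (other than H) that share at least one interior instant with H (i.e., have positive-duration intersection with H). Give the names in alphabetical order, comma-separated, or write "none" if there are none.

A, B, C, K

Target H = [July 6, July 19].
A [July 9, July 13] → during → yes.
B [July 12, July 22] → overlapped-by → yes.
C [July 4, July 7] → overlaps → yes.
E [July 2, July 5] → before → no.
F [July 19, July 23] → met-by → no.
J [July 1, July 5] → before → no.
K [July 18, July 20] → overlapped-by → yes.
N [July 25, July 26] → after → no.
P [July 19, July 24] → met-by → no.
S [July 3, July 4] → before → no.
V [July 20, July 24] → after → no.
Result: A, B, C, K.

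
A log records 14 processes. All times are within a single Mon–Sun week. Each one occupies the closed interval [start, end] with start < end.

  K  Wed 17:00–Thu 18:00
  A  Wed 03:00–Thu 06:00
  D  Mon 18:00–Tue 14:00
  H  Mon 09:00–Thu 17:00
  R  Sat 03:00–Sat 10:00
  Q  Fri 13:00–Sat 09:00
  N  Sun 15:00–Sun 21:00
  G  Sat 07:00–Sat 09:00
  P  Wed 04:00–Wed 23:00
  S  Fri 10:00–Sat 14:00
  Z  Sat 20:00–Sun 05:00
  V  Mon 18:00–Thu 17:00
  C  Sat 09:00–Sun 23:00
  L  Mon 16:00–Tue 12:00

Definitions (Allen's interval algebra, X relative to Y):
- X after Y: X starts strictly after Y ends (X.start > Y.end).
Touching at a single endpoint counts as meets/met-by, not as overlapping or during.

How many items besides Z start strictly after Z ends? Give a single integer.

1

Target Z = [Sat 20:00, Sun 05:00].
A [Wed 03:00, Thu 06:00] → before → no.
C [Sat 09:00, Sun 23:00] → contains → no.
D [Mon 18:00, Tue 14:00] → before → no.
G [Sat 07:00, Sat 09:00] → before → no.
H [Mon 09:00, Thu 17:00] → before → no.
K [Wed 17:00, Thu 18:00] → before → no.
L [Mon 16:00, Tue 12:00] → before → no.
N [Sun 15:00, Sun 21:00] → after → counts.
P [Wed 04:00, Wed 23:00] → before → no.
Q [Fri 13:00, Sat 09:00] → before → no.
R [Sat 03:00, Sat 10:00] → before → no.
S [Fri 10:00, Sat 14:00] → before → no.
V [Mon 18:00, Thu 17:00] → before → no.
Total: 1.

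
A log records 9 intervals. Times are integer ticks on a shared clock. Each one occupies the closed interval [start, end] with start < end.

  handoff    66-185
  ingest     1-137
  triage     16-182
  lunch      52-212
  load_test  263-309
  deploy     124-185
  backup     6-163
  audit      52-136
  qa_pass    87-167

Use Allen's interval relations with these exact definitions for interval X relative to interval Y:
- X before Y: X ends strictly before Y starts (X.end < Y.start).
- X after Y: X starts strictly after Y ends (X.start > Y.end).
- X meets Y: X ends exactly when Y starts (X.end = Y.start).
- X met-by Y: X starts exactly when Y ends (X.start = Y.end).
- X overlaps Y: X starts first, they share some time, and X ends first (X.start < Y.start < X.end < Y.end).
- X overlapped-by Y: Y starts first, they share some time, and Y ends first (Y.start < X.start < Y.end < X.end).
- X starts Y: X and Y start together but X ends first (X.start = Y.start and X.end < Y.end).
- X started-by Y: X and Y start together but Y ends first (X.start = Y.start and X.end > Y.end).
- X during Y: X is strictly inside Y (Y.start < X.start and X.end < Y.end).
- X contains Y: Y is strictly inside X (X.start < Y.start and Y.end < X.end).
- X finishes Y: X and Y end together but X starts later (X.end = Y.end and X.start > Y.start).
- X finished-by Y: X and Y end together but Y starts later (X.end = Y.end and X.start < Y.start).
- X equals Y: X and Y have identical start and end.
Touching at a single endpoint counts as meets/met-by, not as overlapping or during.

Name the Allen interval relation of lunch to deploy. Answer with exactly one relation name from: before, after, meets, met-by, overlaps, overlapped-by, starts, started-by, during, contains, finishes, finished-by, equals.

contains

lunch = [52, 212]; deploy = [124, 185].
Compare endpoints: lunch.start < deploy.start, lunch.start < deploy.end, lunch.end > deploy.start, lunch.end > deploy.end.
That pattern is 'contains'.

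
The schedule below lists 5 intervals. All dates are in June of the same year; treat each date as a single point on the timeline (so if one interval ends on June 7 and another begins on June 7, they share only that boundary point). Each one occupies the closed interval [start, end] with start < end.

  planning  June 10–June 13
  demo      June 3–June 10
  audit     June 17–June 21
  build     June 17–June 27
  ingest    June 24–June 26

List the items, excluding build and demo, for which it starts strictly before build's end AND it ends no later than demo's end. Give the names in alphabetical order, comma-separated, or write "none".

none

Conditions: its start is strictly before build's end (X.start < June 27) AND its end is no later than demo's end (X.end <= June 10).
audit: start June 17 < June 27? ✓; end June 21 <= June 10? ✗ → no.
ingest: start June 24 < June 27? ✓; end June 26 <= June 10? ✗ → no.
planning: start June 10 < June 27? ✓; end June 13 <= June 10? ✗ → no.
Result: none.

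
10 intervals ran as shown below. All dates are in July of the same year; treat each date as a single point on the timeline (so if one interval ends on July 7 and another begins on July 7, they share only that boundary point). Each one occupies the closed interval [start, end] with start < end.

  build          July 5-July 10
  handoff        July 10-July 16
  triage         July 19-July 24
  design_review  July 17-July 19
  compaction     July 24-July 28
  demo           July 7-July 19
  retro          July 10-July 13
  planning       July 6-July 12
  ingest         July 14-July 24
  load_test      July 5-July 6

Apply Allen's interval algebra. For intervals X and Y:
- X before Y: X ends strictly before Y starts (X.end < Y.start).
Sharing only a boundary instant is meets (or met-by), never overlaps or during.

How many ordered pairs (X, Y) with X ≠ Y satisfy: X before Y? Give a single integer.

Checking all 90 ordered pairs for relation 'before'; matching pairs in alphabetical order:
(build, compaction): build before compaction ✓
(build, design_review): build before design_review ✓
(build, ingest): build before ingest ✓
(build, triage): build before triage ✓
(demo, compaction): demo before compaction ✓
(design_review, compaction): design_review before compaction ✓
(handoff, compaction): handoff before compaction ✓
(handoff, design_review): handoff before design_review ✓
(handoff, triage): handoff before triage ✓
(load_test, compaction): load_test before compaction ✓
(load_test, demo): load_test before demo ✓
(load_test, design_review): load_test before design_review ✓
(load_test, handoff): load_test before handoff ✓
(load_test, ingest): load_test before ingest ✓
(load_test, retro): load_test before retro ✓
(load_test, triage): load_test before triage ✓
(planning, compaction): planning before compaction ✓
(planning, design_review): planning before design_review ✓
(planning, ingest): planning before ingest ✓
(planning, triage): planning before triage ✓
(retro, compaction): retro before compaction ✓
(retro, design_review): retro before design_review ✓
(retro, ingest): retro before ingest ✓
(retro, triage): retro before triage ✓
Count: 24.

24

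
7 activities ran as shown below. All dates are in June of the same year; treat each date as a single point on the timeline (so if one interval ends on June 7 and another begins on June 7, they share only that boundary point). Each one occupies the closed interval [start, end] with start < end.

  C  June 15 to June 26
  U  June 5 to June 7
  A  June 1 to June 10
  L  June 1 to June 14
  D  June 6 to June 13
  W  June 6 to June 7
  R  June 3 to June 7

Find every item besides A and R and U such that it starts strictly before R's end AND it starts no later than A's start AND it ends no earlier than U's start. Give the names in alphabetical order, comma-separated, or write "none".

Conditions: its start is strictly before R's end (X.start < June 7) AND its start is no later than A's start (X.start <= June 1) AND its end is no earlier than U's start (X.end >= June 5).
C: start June 15 < June 7? ✗; start June 15 <= June 1? ✗; end June 26 >= June 5? ✓ → no.
D: start June 6 < June 7? ✓; start June 6 <= June 1? ✗; end June 13 >= June 5? ✓ → no.
L: start June 1 < June 7? ✓; start June 1 <= June 1? ✓; end June 14 >= June 5? ✓ → yes.
W: start June 6 < June 7? ✓; start June 6 <= June 1? ✗; end June 7 >= June 5? ✓ → no.
Result: L.

L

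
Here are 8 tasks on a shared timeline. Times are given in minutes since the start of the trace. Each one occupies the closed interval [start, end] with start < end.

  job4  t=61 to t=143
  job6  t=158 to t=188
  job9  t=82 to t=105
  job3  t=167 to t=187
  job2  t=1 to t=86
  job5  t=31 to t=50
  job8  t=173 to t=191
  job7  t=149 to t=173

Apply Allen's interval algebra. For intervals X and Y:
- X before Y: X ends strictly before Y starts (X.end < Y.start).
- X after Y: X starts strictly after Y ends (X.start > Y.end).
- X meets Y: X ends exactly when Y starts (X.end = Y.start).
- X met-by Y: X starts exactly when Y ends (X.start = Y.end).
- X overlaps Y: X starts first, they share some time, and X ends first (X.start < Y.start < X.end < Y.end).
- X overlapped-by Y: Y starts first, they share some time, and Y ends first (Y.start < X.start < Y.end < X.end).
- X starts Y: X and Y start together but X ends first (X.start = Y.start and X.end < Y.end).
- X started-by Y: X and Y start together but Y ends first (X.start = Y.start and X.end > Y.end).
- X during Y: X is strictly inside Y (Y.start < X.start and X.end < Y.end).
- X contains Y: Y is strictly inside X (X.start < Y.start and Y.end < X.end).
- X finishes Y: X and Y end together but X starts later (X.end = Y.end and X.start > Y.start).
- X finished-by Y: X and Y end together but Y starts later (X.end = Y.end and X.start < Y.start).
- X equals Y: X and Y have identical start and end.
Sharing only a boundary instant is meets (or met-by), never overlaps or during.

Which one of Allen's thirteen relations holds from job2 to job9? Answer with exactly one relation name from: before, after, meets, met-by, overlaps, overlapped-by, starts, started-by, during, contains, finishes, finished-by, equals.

job2 = [t=1, t=86]; job9 = [t=82, t=105].
Compare endpoints: job2.start < job9.start, job2.start < job9.end, job2.end > job9.start, job2.end < job9.end.
That pattern is 'overlaps'.

overlaps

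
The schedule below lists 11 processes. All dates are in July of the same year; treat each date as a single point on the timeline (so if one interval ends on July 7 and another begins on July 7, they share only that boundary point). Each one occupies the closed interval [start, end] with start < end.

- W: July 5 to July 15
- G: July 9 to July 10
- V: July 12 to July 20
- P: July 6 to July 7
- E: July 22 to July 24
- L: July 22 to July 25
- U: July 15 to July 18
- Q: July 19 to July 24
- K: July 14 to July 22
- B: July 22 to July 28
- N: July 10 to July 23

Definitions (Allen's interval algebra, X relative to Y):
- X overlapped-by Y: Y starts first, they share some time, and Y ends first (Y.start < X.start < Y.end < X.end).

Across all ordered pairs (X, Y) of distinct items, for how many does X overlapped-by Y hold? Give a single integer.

Checking all 110 ordered pairs for relation 'overlapped-by'; matching pairs in alphabetical order:
(B, N): B overlapped-by N ✓
(B, Q): B overlapped-by Q ✓
(E, N): E overlapped-by N ✓
(K, V): K overlapped-by V ✓
(K, W): K overlapped-by W ✓
(L, N): L overlapped-by N ✓
(L, Q): L overlapped-by Q ✓
(N, W): N overlapped-by W ✓
(Q, K): Q overlapped-by K ✓
(Q, N): Q overlapped-by N ✓
(Q, V): Q overlapped-by V ✓
(V, W): V overlapped-by W ✓
Count: 12.

12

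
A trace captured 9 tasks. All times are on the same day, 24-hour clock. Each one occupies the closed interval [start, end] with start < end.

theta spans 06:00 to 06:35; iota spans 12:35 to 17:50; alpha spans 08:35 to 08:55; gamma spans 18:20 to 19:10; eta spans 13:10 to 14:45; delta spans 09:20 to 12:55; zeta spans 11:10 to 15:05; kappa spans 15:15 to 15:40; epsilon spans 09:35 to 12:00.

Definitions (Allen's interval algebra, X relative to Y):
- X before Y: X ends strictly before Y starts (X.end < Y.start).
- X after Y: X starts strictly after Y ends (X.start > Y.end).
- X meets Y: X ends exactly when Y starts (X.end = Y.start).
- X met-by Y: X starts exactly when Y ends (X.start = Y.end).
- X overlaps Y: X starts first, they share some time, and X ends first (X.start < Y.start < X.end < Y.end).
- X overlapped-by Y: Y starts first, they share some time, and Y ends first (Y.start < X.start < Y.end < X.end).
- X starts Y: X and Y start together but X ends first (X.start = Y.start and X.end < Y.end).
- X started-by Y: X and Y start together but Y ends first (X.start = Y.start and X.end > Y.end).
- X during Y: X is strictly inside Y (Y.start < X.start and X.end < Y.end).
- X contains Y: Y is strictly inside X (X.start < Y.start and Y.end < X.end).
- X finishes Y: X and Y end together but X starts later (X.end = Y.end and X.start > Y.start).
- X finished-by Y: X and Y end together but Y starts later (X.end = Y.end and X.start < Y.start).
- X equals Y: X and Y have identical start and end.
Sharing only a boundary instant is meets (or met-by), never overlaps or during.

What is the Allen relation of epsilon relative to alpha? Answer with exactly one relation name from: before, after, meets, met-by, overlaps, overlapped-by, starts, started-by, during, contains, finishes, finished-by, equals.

after

epsilon = [09:35, 12:00]; alpha = [08:35, 08:55].
Compare endpoints: epsilon.start > alpha.start, epsilon.start > alpha.end, epsilon.end > alpha.start, epsilon.end > alpha.end.
That pattern is 'after'.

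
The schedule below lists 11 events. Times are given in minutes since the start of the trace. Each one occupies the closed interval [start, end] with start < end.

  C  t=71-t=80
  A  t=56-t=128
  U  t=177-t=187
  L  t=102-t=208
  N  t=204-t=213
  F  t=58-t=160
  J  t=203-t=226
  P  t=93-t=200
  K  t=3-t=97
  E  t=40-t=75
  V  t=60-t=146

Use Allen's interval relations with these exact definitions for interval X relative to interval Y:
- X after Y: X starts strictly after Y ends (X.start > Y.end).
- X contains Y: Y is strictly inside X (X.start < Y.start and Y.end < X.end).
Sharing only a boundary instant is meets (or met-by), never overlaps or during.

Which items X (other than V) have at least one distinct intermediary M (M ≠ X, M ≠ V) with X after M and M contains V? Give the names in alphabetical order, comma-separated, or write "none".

J, N, U

Target V = [t=60, t=146].
Intermediaries M with M contains V: F.
Via F — items with X after F: J, N, U.
Union: J, N, U.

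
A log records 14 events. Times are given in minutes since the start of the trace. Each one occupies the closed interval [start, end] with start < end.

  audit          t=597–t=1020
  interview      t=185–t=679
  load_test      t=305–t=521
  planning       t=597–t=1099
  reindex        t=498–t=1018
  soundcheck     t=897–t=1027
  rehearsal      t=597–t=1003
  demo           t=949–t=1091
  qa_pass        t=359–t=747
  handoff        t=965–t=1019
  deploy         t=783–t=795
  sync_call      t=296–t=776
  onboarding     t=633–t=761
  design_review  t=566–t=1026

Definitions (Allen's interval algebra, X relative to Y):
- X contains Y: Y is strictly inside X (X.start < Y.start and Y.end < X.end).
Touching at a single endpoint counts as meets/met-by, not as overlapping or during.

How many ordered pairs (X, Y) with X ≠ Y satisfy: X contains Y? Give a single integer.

Checking all 182 ordered pairs for relation 'contains'; matching pairs in alphabetical order:
(audit, deploy): audit contains deploy ✓
(audit, handoff): audit contains handoff ✓
(audit, onboarding): audit contains onboarding ✓
(demo, handoff): demo contains handoff ✓
(design_review, audit): design_review contains audit ✓
(design_review, deploy): design_review contains deploy ✓
(design_review, handoff): design_review contains handoff ✓
(design_review, onboarding): design_review contains onboarding ✓
(design_review, rehearsal): design_review contains rehearsal ✓
(interview, load_test): interview contains load_test ✓
(planning, demo): planning contains demo ✓
(planning, deploy): planning contains deploy ✓
(planning, handoff): planning contains handoff ✓
(planning, onboarding): planning contains onboarding ✓
(planning, soundcheck): planning contains soundcheck ✓
(rehearsal, deploy): rehearsal contains deploy ✓
(rehearsal, onboarding): rehearsal contains onboarding ✓
(reindex, deploy): reindex contains deploy ✓
(reindex, onboarding): reindex contains onboarding ✓
(reindex, rehearsal): reindex contains rehearsal ✓
(soundcheck, handoff): soundcheck contains handoff ✓
(sync_call, load_test): sync_call contains load_test ✓
(sync_call, onboarding): sync_call contains onboarding ✓
(sync_call, qa_pass): sync_call contains qa_pass ✓
Count: 24.

24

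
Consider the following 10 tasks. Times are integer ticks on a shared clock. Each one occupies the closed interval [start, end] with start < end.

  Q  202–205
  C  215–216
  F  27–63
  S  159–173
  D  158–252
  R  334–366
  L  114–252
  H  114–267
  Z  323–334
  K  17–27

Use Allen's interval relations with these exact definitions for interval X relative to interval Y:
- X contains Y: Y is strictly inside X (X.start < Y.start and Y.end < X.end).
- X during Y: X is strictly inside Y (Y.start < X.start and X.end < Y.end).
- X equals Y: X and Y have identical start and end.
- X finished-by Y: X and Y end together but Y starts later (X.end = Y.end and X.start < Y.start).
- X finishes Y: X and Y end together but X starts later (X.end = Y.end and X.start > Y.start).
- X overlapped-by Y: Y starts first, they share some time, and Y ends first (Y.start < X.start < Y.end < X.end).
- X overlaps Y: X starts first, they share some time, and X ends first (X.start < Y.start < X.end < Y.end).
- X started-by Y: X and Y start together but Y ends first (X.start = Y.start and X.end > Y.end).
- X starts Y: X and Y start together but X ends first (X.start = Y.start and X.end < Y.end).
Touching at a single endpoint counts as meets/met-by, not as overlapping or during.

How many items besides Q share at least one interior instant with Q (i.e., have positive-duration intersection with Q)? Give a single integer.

3

Target Q = [202, 205].
C [215, 216] → after → no.
D [158, 252] → contains → counts.
F [27, 63] → before → no.
H [114, 267] → contains → counts.
K [17, 27] → before → no.
L [114, 252] → contains → counts.
R [334, 366] → after → no.
S [159, 173] → before → no.
Z [323, 334] → after → no.
Total: 3.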